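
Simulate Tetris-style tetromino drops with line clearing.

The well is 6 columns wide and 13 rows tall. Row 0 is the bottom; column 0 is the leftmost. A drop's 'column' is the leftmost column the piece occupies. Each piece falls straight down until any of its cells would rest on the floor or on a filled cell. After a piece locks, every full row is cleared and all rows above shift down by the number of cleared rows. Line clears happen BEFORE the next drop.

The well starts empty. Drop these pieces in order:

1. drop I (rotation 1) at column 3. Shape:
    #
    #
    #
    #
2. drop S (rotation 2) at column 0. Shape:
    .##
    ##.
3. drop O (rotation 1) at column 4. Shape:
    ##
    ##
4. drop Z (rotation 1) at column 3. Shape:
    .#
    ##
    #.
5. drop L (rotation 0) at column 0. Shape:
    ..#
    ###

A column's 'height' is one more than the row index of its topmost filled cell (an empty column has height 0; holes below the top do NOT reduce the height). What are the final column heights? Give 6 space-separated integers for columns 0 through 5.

Answer: 3 3 4 6 7 2

Derivation:
Drop 1: I rot1 at col 3 lands with bottom-row=0; cleared 0 line(s) (total 0); column heights now [0 0 0 4 0 0], max=4
Drop 2: S rot2 at col 0 lands with bottom-row=0; cleared 0 line(s) (total 0); column heights now [1 2 2 4 0 0], max=4
Drop 3: O rot1 at col 4 lands with bottom-row=0; cleared 0 line(s) (total 0); column heights now [1 2 2 4 2 2], max=4
Drop 4: Z rot1 at col 3 lands with bottom-row=4; cleared 0 line(s) (total 0); column heights now [1 2 2 6 7 2], max=7
Drop 5: L rot0 at col 0 lands with bottom-row=2; cleared 0 line(s) (total 0); column heights now [3 3 4 6 7 2], max=7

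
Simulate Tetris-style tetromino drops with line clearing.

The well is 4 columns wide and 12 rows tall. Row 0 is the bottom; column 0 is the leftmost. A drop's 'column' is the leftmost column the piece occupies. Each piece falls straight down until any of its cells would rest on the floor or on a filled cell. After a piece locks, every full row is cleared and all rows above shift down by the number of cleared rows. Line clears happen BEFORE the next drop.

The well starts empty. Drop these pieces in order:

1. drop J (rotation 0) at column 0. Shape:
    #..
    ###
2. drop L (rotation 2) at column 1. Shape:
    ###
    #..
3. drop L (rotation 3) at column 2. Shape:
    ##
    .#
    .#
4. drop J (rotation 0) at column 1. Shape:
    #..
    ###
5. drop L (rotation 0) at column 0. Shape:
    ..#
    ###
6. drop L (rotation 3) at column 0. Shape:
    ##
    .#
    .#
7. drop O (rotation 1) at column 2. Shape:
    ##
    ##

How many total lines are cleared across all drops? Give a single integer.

Answer: 1

Derivation:
Drop 1: J rot0 at col 0 lands with bottom-row=0; cleared 0 line(s) (total 0); column heights now [2 1 1 0], max=2
Drop 2: L rot2 at col 1 lands with bottom-row=1; cleared 0 line(s) (total 0); column heights now [2 3 3 3], max=3
Drop 3: L rot3 at col 2 lands with bottom-row=3; cleared 0 line(s) (total 0); column heights now [2 3 6 6], max=6
Drop 4: J rot0 at col 1 lands with bottom-row=6; cleared 0 line(s) (total 0); column heights now [2 8 7 7], max=8
Drop 5: L rot0 at col 0 lands with bottom-row=8; cleared 0 line(s) (total 0); column heights now [9 9 10 7], max=10
Drop 6: L rot3 at col 0 lands with bottom-row=9; cleared 0 line(s) (total 0); column heights now [12 12 10 7], max=12
Drop 7: O rot1 at col 2 lands with bottom-row=10; cleared 1 line(s) (total 1); column heights now [9 11 11 11], max=11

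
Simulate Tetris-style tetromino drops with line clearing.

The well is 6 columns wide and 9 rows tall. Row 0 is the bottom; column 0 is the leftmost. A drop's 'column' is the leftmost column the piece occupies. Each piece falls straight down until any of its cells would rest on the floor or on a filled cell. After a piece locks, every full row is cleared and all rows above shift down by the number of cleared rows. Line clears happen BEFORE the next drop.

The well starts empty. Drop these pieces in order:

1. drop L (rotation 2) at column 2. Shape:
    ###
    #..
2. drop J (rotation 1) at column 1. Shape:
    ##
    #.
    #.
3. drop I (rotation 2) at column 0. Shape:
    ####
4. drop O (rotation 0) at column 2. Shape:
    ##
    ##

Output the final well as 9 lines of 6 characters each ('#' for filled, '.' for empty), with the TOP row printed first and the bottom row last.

Answer: ......
......
......
..##..
..##..
####..
.##...
.####.
.##...

Derivation:
Drop 1: L rot2 at col 2 lands with bottom-row=0; cleared 0 line(s) (total 0); column heights now [0 0 2 2 2 0], max=2
Drop 2: J rot1 at col 1 lands with bottom-row=0; cleared 0 line(s) (total 0); column heights now [0 3 3 2 2 0], max=3
Drop 3: I rot2 at col 0 lands with bottom-row=3; cleared 0 line(s) (total 0); column heights now [4 4 4 4 2 0], max=4
Drop 4: O rot0 at col 2 lands with bottom-row=4; cleared 0 line(s) (total 0); column heights now [4 4 6 6 2 0], max=6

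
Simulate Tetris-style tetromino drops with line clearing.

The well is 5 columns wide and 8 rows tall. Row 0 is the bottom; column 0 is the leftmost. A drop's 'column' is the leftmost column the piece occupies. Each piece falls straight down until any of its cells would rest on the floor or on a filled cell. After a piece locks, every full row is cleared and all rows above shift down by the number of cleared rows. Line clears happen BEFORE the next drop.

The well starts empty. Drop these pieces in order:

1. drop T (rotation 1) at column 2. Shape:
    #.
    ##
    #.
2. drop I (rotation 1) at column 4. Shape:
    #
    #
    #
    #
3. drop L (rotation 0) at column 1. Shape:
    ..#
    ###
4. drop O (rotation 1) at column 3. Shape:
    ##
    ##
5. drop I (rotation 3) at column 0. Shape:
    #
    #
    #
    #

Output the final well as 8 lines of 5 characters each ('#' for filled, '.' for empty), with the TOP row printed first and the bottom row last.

Drop 1: T rot1 at col 2 lands with bottom-row=0; cleared 0 line(s) (total 0); column heights now [0 0 3 2 0], max=3
Drop 2: I rot1 at col 4 lands with bottom-row=0; cleared 0 line(s) (total 0); column heights now [0 0 3 2 4], max=4
Drop 3: L rot0 at col 1 lands with bottom-row=3; cleared 0 line(s) (total 0); column heights now [0 4 4 5 4], max=5
Drop 4: O rot1 at col 3 lands with bottom-row=5; cleared 0 line(s) (total 0); column heights now [0 4 4 7 7], max=7
Drop 5: I rot3 at col 0 lands with bottom-row=0; cleared 1 line(s) (total 1); column heights now [3 0 3 6 6], max=6

Answer: .....
.....
...##
...##
...#.
#.#.#
#.###
#.#.#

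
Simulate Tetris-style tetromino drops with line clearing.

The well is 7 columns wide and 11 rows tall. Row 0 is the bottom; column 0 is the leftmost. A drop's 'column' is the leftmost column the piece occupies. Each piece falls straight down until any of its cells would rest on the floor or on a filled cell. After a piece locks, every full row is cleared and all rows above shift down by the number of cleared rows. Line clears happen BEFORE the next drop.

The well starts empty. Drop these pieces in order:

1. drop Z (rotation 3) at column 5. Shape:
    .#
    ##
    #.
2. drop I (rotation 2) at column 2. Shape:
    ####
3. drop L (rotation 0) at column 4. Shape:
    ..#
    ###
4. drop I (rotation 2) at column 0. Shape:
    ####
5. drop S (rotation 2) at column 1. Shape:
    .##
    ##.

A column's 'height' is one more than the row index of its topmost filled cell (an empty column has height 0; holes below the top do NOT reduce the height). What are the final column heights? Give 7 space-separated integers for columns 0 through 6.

Answer: 0 4 5 5 3 3 4

Derivation:
Drop 1: Z rot3 at col 5 lands with bottom-row=0; cleared 0 line(s) (total 0); column heights now [0 0 0 0 0 2 3], max=3
Drop 2: I rot2 at col 2 lands with bottom-row=2; cleared 0 line(s) (total 0); column heights now [0 0 3 3 3 3 3], max=3
Drop 3: L rot0 at col 4 lands with bottom-row=3; cleared 0 line(s) (total 0); column heights now [0 0 3 3 4 4 5], max=5
Drop 4: I rot2 at col 0 lands with bottom-row=3; cleared 1 line(s) (total 1); column heights now [0 0 3 3 3 3 4], max=4
Drop 5: S rot2 at col 1 lands with bottom-row=3; cleared 0 line(s) (total 1); column heights now [0 4 5 5 3 3 4], max=5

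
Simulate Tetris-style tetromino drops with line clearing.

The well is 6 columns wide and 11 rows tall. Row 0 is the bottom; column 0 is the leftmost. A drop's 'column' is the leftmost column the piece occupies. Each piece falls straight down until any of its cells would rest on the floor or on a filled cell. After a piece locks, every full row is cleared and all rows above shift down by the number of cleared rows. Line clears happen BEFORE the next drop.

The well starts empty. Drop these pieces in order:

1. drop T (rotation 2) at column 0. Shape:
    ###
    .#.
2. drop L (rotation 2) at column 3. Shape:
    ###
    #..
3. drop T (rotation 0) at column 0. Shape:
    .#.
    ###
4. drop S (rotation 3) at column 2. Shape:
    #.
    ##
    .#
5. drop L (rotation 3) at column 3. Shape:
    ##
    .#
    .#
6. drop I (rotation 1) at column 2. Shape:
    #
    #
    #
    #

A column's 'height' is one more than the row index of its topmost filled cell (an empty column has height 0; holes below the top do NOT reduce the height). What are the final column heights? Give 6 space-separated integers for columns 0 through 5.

Answer: 2 3 8 4 4 0

Derivation:
Drop 1: T rot2 at col 0 lands with bottom-row=0; cleared 0 line(s) (total 0); column heights now [2 2 2 0 0 0], max=2
Drop 2: L rot2 at col 3 lands with bottom-row=0; cleared 1 line(s) (total 1); column heights now [0 1 0 1 0 0], max=1
Drop 3: T rot0 at col 0 lands with bottom-row=1; cleared 0 line(s) (total 1); column heights now [2 3 2 1 0 0], max=3
Drop 4: S rot3 at col 2 lands with bottom-row=1; cleared 0 line(s) (total 1); column heights now [2 3 4 3 0 0], max=4
Drop 5: L rot3 at col 3 lands with bottom-row=1; cleared 0 line(s) (total 1); column heights now [2 3 4 4 4 0], max=4
Drop 6: I rot1 at col 2 lands with bottom-row=4; cleared 0 line(s) (total 1); column heights now [2 3 8 4 4 0], max=8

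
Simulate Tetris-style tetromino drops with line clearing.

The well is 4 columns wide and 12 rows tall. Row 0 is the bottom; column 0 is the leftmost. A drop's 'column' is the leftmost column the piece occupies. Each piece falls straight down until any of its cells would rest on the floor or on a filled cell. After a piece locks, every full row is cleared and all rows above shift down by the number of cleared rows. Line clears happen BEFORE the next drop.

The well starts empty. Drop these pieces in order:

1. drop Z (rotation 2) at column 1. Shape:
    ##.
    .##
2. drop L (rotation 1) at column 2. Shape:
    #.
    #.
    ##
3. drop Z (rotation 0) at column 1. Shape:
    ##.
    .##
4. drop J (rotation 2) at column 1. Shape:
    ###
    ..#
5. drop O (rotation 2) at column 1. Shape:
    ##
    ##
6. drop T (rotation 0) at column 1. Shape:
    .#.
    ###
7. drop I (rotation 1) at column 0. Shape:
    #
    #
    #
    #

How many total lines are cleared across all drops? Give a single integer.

Drop 1: Z rot2 at col 1 lands with bottom-row=0; cleared 0 line(s) (total 0); column heights now [0 2 2 1], max=2
Drop 2: L rot1 at col 2 lands with bottom-row=2; cleared 0 line(s) (total 0); column heights now [0 2 5 3], max=5
Drop 3: Z rot0 at col 1 lands with bottom-row=5; cleared 0 line(s) (total 0); column heights now [0 7 7 6], max=7
Drop 4: J rot2 at col 1 lands with bottom-row=6; cleared 0 line(s) (total 0); column heights now [0 8 8 8], max=8
Drop 5: O rot2 at col 1 lands with bottom-row=8; cleared 0 line(s) (total 0); column heights now [0 10 10 8], max=10
Drop 6: T rot0 at col 1 lands with bottom-row=10; cleared 0 line(s) (total 0); column heights now [0 11 12 11], max=12
Drop 7: I rot1 at col 0 lands with bottom-row=0; cleared 0 line(s) (total 0); column heights now [4 11 12 11], max=12

Answer: 0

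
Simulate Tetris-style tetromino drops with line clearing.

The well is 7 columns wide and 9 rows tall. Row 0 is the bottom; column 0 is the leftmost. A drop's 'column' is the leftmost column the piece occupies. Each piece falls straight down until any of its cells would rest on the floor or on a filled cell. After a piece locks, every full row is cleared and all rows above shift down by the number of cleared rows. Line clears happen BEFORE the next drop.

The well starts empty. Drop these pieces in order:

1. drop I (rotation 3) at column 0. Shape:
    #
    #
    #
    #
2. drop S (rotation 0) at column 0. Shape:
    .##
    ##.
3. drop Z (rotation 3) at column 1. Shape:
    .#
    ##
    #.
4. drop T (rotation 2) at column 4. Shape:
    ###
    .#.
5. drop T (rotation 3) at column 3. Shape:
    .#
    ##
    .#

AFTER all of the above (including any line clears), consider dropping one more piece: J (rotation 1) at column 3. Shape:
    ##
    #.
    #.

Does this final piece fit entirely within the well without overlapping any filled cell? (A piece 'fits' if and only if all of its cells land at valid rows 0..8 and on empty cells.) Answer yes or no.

Drop 1: I rot3 at col 0 lands with bottom-row=0; cleared 0 line(s) (total 0); column heights now [4 0 0 0 0 0 0], max=4
Drop 2: S rot0 at col 0 lands with bottom-row=4; cleared 0 line(s) (total 0); column heights now [5 6 6 0 0 0 0], max=6
Drop 3: Z rot3 at col 1 lands with bottom-row=6; cleared 0 line(s) (total 0); column heights now [5 8 9 0 0 0 0], max=9
Drop 4: T rot2 at col 4 lands with bottom-row=0; cleared 0 line(s) (total 0); column heights now [5 8 9 0 2 2 2], max=9
Drop 5: T rot3 at col 3 lands with bottom-row=2; cleared 0 line(s) (total 0); column heights now [5 8 9 4 5 2 2], max=9
Test piece J rot1 at col 3 (width 2): heights before test = [5 8 9 4 5 2 2]; fits = True

Answer: yes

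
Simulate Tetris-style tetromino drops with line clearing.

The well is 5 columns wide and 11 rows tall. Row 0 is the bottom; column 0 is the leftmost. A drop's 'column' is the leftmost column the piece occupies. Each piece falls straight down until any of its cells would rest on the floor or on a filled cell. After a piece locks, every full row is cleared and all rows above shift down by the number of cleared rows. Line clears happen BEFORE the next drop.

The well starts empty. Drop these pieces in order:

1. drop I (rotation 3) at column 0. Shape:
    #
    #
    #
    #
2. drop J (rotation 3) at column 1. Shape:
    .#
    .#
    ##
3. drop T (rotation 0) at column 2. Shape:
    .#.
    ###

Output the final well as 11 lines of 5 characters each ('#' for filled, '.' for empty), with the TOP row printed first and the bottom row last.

Answer: .....
.....
.....
.....
.....
.....
...#.
#.###
#.#..
#.#..
###..

Derivation:
Drop 1: I rot3 at col 0 lands with bottom-row=0; cleared 0 line(s) (total 0); column heights now [4 0 0 0 0], max=4
Drop 2: J rot3 at col 1 lands with bottom-row=0; cleared 0 line(s) (total 0); column heights now [4 1 3 0 0], max=4
Drop 3: T rot0 at col 2 lands with bottom-row=3; cleared 0 line(s) (total 0); column heights now [4 1 4 5 4], max=5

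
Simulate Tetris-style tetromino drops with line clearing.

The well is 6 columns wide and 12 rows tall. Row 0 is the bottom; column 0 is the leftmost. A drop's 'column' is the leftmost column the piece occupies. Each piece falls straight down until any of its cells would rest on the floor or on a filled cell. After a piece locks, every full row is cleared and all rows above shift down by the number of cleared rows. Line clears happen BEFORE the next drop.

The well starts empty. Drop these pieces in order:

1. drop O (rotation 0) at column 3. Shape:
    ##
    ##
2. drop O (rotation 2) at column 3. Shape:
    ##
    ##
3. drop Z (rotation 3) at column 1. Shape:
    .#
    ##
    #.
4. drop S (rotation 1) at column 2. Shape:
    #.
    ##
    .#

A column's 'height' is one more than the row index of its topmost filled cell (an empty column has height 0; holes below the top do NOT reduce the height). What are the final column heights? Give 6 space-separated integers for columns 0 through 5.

Answer: 0 2 7 6 4 0

Derivation:
Drop 1: O rot0 at col 3 lands with bottom-row=0; cleared 0 line(s) (total 0); column heights now [0 0 0 2 2 0], max=2
Drop 2: O rot2 at col 3 lands with bottom-row=2; cleared 0 line(s) (total 0); column heights now [0 0 0 4 4 0], max=4
Drop 3: Z rot3 at col 1 lands with bottom-row=0; cleared 0 line(s) (total 0); column heights now [0 2 3 4 4 0], max=4
Drop 4: S rot1 at col 2 lands with bottom-row=4; cleared 0 line(s) (total 0); column heights now [0 2 7 6 4 0], max=7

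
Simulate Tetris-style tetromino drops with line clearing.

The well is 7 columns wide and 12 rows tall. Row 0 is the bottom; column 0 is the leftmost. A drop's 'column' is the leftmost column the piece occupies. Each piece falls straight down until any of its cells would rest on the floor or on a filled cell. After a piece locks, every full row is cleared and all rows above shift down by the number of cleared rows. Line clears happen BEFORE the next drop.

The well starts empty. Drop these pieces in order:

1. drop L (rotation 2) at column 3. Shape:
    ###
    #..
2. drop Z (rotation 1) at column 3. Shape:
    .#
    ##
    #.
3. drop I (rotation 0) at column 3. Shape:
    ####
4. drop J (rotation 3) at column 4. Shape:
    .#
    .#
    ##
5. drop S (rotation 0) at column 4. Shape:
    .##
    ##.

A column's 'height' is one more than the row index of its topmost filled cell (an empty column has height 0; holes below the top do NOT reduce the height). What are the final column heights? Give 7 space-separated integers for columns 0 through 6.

Answer: 0 0 0 6 10 11 11

Derivation:
Drop 1: L rot2 at col 3 lands with bottom-row=0; cleared 0 line(s) (total 0); column heights now [0 0 0 2 2 2 0], max=2
Drop 2: Z rot1 at col 3 lands with bottom-row=2; cleared 0 line(s) (total 0); column heights now [0 0 0 4 5 2 0], max=5
Drop 3: I rot0 at col 3 lands with bottom-row=5; cleared 0 line(s) (total 0); column heights now [0 0 0 6 6 6 6], max=6
Drop 4: J rot3 at col 4 lands with bottom-row=6; cleared 0 line(s) (total 0); column heights now [0 0 0 6 7 9 6], max=9
Drop 5: S rot0 at col 4 lands with bottom-row=9; cleared 0 line(s) (total 0); column heights now [0 0 0 6 10 11 11], max=11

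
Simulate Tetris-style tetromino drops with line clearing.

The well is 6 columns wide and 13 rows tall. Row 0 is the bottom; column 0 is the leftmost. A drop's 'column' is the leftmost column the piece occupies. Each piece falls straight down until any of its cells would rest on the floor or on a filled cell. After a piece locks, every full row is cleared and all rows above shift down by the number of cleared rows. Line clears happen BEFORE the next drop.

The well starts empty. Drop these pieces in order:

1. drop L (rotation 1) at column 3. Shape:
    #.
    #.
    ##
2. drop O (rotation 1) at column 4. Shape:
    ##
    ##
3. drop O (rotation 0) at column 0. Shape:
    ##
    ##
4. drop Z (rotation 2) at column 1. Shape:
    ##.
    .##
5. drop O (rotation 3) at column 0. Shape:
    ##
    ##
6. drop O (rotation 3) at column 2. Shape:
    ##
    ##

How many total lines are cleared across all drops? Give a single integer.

Drop 1: L rot1 at col 3 lands with bottom-row=0; cleared 0 line(s) (total 0); column heights now [0 0 0 3 1 0], max=3
Drop 2: O rot1 at col 4 lands with bottom-row=1; cleared 0 line(s) (total 0); column heights now [0 0 0 3 3 3], max=3
Drop 3: O rot0 at col 0 lands with bottom-row=0; cleared 0 line(s) (total 0); column heights now [2 2 0 3 3 3], max=3
Drop 4: Z rot2 at col 1 lands with bottom-row=3; cleared 0 line(s) (total 0); column heights now [2 5 5 4 3 3], max=5
Drop 5: O rot3 at col 0 lands with bottom-row=5; cleared 0 line(s) (total 0); column heights now [7 7 5 4 3 3], max=7
Drop 6: O rot3 at col 2 lands with bottom-row=5; cleared 0 line(s) (total 0); column heights now [7 7 7 7 3 3], max=7

Answer: 0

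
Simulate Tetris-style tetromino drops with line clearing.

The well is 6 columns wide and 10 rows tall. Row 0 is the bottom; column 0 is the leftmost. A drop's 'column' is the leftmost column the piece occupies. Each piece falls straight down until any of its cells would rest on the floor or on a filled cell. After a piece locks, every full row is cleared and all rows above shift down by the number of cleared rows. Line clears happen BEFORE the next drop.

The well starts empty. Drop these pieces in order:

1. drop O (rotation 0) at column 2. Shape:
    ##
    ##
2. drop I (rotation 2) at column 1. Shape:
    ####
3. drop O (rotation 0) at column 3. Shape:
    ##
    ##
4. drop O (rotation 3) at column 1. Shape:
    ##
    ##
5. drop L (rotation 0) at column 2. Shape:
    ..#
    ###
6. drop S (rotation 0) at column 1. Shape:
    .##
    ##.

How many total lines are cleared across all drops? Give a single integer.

Drop 1: O rot0 at col 2 lands with bottom-row=0; cleared 0 line(s) (total 0); column heights now [0 0 2 2 0 0], max=2
Drop 2: I rot2 at col 1 lands with bottom-row=2; cleared 0 line(s) (total 0); column heights now [0 3 3 3 3 0], max=3
Drop 3: O rot0 at col 3 lands with bottom-row=3; cleared 0 line(s) (total 0); column heights now [0 3 3 5 5 0], max=5
Drop 4: O rot3 at col 1 lands with bottom-row=3; cleared 0 line(s) (total 0); column heights now [0 5 5 5 5 0], max=5
Drop 5: L rot0 at col 2 lands with bottom-row=5; cleared 0 line(s) (total 0); column heights now [0 5 6 6 7 0], max=7
Drop 6: S rot0 at col 1 lands with bottom-row=6; cleared 0 line(s) (total 0); column heights now [0 7 8 8 7 0], max=8

Answer: 0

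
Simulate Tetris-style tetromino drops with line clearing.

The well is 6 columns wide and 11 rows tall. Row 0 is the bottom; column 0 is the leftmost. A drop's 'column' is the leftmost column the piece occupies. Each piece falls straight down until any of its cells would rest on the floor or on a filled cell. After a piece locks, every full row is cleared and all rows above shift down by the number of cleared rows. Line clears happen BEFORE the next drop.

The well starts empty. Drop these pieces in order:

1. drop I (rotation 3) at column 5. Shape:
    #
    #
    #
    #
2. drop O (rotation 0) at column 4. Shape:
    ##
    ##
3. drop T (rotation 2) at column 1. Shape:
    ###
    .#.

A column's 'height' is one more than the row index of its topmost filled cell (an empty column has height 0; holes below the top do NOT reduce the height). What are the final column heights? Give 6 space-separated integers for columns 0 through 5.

Drop 1: I rot3 at col 5 lands with bottom-row=0; cleared 0 line(s) (total 0); column heights now [0 0 0 0 0 4], max=4
Drop 2: O rot0 at col 4 lands with bottom-row=4; cleared 0 line(s) (total 0); column heights now [0 0 0 0 6 6], max=6
Drop 3: T rot2 at col 1 lands with bottom-row=0; cleared 0 line(s) (total 0); column heights now [0 2 2 2 6 6], max=6

Answer: 0 2 2 2 6 6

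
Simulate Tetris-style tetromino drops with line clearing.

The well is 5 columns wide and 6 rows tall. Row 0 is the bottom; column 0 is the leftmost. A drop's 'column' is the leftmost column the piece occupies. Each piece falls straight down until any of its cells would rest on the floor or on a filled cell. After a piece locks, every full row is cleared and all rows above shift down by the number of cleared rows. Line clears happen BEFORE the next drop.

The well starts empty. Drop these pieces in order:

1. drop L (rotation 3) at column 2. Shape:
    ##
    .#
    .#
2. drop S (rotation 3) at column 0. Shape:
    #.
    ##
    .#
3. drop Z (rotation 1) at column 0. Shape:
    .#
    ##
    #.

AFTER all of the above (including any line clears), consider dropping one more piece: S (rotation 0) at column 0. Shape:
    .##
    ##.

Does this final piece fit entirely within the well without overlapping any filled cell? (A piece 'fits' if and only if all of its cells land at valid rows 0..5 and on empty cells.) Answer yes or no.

Answer: no

Derivation:
Drop 1: L rot3 at col 2 lands with bottom-row=0; cleared 0 line(s) (total 0); column heights now [0 0 3 3 0], max=3
Drop 2: S rot3 at col 0 lands with bottom-row=0; cleared 0 line(s) (total 0); column heights now [3 2 3 3 0], max=3
Drop 3: Z rot1 at col 0 lands with bottom-row=3; cleared 0 line(s) (total 0); column heights now [5 6 3 3 0], max=6
Test piece S rot0 at col 0 (width 3): heights before test = [5 6 3 3 0]; fits = False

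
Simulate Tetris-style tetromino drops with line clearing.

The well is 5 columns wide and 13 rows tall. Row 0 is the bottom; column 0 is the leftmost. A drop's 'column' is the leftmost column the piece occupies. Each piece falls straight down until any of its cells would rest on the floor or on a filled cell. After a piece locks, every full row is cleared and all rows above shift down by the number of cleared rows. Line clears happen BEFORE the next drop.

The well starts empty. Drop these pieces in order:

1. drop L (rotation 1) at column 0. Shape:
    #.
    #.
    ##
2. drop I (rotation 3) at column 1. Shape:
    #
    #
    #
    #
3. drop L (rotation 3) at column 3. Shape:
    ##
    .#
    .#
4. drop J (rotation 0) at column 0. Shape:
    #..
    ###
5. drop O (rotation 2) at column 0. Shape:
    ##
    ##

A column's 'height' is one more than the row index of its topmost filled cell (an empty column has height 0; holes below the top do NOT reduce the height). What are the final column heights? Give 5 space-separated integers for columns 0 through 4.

Drop 1: L rot1 at col 0 lands with bottom-row=0; cleared 0 line(s) (total 0); column heights now [3 1 0 0 0], max=3
Drop 2: I rot3 at col 1 lands with bottom-row=1; cleared 0 line(s) (total 0); column heights now [3 5 0 0 0], max=5
Drop 3: L rot3 at col 3 lands with bottom-row=0; cleared 0 line(s) (total 0); column heights now [3 5 0 3 3], max=5
Drop 4: J rot0 at col 0 lands with bottom-row=5; cleared 0 line(s) (total 0); column heights now [7 6 6 3 3], max=7
Drop 5: O rot2 at col 0 lands with bottom-row=7; cleared 0 line(s) (total 0); column heights now [9 9 6 3 3], max=9

Answer: 9 9 6 3 3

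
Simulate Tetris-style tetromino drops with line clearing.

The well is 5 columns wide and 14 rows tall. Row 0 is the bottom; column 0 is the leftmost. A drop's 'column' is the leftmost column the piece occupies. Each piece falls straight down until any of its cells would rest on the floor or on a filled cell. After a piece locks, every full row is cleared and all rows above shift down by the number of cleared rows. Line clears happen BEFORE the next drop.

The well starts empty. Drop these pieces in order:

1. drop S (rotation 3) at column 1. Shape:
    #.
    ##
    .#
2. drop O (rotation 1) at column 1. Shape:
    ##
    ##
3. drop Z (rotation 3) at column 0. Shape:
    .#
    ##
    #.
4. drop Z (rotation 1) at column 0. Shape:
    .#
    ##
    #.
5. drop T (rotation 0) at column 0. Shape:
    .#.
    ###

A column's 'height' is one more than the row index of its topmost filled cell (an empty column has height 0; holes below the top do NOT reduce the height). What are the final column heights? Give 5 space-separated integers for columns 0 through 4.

Drop 1: S rot3 at col 1 lands with bottom-row=0; cleared 0 line(s) (total 0); column heights now [0 3 2 0 0], max=3
Drop 2: O rot1 at col 1 lands with bottom-row=3; cleared 0 line(s) (total 0); column heights now [0 5 5 0 0], max=5
Drop 3: Z rot3 at col 0 lands with bottom-row=4; cleared 0 line(s) (total 0); column heights now [6 7 5 0 0], max=7
Drop 4: Z rot1 at col 0 lands with bottom-row=6; cleared 0 line(s) (total 0); column heights now [8 9 5 0 0], max=9
Drop 5: T rot0 at col 0 lands with bottom-row=9; cleared 0 line(s) (total 0); column heights now [10 11 10 0 0], max=11

Answer: 10 11 10 0 0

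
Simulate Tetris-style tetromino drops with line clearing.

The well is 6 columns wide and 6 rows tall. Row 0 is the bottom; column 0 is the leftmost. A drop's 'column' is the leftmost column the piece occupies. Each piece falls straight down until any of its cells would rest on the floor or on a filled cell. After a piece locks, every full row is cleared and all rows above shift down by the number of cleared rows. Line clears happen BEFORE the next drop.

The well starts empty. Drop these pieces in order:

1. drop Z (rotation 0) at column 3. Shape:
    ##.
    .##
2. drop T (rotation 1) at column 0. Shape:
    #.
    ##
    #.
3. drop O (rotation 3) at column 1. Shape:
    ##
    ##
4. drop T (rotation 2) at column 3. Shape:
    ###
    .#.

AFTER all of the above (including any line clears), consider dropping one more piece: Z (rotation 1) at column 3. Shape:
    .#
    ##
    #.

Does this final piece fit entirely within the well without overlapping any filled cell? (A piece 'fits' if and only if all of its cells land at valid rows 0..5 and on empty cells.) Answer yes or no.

Answer: no

Derivation:
Drop 1: Z rot0 at col 3 lands with bottom-row=0; cleared 0 line(s) (total 0); column heights now [0 0 0 2 2 1], max=2
Drop 2: T rot1 at col 0 lands with bottom-row=0; cleared 0 line(s) (total 0); column heights now [3 2 0 2 2 1], max=3
Drop 3: O rot3 at col 1 lands with bottom-row=2; cleared 0 line(s) (total 0); column heights now [3 4 4 2 2 1], max=4
Drop 4: T rot2 at col 3 lands with bottom-row=2; cleared 0 line(s) (total 0); column heights now [3 4 4 4 4 4], max=4
Test piece Z rot1 at col 3 (width 2): heights before test = [3 4 4 4 4 4]; fits = False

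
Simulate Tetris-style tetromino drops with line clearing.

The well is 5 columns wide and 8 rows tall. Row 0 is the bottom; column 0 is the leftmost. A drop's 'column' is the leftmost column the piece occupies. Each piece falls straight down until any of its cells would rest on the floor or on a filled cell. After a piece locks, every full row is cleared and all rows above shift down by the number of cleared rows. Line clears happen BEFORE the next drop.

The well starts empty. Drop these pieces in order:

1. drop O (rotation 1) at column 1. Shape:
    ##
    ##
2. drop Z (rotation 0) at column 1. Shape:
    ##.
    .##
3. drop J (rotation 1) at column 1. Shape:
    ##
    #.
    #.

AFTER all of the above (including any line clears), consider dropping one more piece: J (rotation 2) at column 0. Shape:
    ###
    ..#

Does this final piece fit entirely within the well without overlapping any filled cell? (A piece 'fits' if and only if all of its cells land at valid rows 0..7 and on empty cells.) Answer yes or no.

Answer: no

Derivation:
Drop 1: O rot1 at col 1 lands with bottom-row=0; cleared 0 line(s) (total 0); column heights now [0 2 2 0 0], max=2
Drop 2: Z rot0 at col 1 lands with bottom-row=2; cleared 0 line(s) (total 0); column heights now [0 4 4 3 0], max=4
Drop 3: J rot1 at col 1 lands with bottom-row=4; cleared 0 line(s) (total 0); column heights now [0 7 7 3 0], max=7
Test piece J rot2 at col 0 (width 3): heights before test = [0 7 7 3 0]; fits = False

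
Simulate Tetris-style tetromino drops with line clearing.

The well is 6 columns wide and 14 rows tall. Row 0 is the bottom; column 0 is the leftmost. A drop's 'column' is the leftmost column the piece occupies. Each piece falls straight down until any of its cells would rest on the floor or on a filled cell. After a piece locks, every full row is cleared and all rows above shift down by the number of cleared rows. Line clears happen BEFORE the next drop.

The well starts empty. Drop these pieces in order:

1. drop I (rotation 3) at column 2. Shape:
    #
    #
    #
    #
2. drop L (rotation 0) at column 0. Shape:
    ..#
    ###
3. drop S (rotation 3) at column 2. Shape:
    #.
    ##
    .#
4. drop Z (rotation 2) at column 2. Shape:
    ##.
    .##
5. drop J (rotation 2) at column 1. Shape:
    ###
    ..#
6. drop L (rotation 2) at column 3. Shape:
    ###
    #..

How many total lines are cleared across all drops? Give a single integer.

Answer: 0

Derivation:
Drop 1: I rot3 at col 2 lands with bottom-row=0; cleared 0 line(s) (total 0); column heights now [0 0 4 0 0 0], max=4
Drop 2: L rot0 at col 0 lands with bottom-row=4; cleared 0 line(s) (total 0); column heights now [5 5 6 0 0 0], max=6
Drop 3: S rot3 at col 2 lands with bottom-row=5; cleared 0 line(s) (total 0); column heights now [5 5 8 7 0 0], max=8
Drop 4: Z rot2 at col 2 lands with bottom-row=7; cleared 0 line(s) (total 0); column heights now [5 5 9 9 8 0], max=9
Drop 5: J rot2 at col 1 lands with bottom-row=9; cleared 0 line(s) (total 0); column heights now [5 11 11 11 8 0], max=11
Drop 6: L rot2 at col 3 lands with bottom-row=11; cleared 0 line(s) (total 0); column heights now [5 11 11 13 13 13], max=13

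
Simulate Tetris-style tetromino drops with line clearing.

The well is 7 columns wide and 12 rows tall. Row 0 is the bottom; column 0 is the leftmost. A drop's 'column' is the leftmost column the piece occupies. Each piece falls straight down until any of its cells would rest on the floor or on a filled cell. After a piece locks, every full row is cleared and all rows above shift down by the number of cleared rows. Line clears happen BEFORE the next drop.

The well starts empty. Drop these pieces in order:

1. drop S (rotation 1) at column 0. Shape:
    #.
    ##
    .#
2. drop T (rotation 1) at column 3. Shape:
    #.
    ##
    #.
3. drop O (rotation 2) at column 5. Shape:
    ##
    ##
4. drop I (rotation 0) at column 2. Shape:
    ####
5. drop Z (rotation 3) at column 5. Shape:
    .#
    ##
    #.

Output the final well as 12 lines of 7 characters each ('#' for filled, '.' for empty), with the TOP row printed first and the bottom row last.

Drop 1: S rot1 at col 0 lands with bottom-row=0; cleared 0 line(s) (total 0); column heights now [3 2 0 0 0 0 0], max=3
Drop 2: T rot1 at col 3 lands with bottom-row=0; cleared 0 line(s) (total 0); column heights now [3 2 0 3 2 0 0], max=3
Drop 3: O rot2 at col 5 lands with bottom-row=0; cleared 0 line(s) (total 0); column heights now [3 2 0 3 2 2 2], max=3
Drop 4: I rot0 at col 2 lands with bottom-row=3; cleared 0 line(s) (total 0); column heights now [3 2 4 4 4 4 2], max=4
Drop 5: Z rot3 at col 5 lands with bottom-row=4; cleared 0 line(s) (total 0); column heights now [3 2 4 4 4 6 7], max=7

Answer: .......
.......
.......
.......
.......
......#
.....##
.....#.
..####.
#..#...
##.####
.#.#.##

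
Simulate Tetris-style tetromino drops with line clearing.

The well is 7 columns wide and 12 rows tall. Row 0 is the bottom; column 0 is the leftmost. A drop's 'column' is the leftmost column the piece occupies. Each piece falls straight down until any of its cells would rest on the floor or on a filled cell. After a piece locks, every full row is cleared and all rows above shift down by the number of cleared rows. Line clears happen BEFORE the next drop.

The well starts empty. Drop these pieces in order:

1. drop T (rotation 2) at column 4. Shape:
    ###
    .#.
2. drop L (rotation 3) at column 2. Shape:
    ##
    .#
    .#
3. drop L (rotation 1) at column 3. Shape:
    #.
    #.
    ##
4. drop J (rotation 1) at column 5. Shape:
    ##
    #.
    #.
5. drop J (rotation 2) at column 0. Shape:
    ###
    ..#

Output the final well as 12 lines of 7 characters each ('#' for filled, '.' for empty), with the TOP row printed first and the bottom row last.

Drop 1: T rot2 at col 4 lands with bottom-row=0; cleared 0 line(s) (total 0); column heights now [0 0 0 0 2 2 2], max=2
Drop 2: L rot3 at col 2 lands with bottom-row=0; cleared 0 line(s) (total 0); column heights now [0 0 3 3 2 2 2], max=3
Drop 3: L rot1 at col 3 lands with bottom-row=3; cleared 0 line(s) (total 0); column heights now [0 0 3 6 4 2 2], max=6
Drop 4: J rot1 at col 5 lands with bottom-row=2; cleared 0 line(s) (total 0); column heights now [0 0 3 6 4 5 5], max=6
Drop 5: J rot2 at col 0 lands with bottom-row=3; cleared 0 line(s) (total 0); column heights now [5 5 5 6 4 5 5], max=6

Answer: .......
.......
.......
.......
.......
.......
...#...
####.##
..####.
..##.#.
...####
...#.#.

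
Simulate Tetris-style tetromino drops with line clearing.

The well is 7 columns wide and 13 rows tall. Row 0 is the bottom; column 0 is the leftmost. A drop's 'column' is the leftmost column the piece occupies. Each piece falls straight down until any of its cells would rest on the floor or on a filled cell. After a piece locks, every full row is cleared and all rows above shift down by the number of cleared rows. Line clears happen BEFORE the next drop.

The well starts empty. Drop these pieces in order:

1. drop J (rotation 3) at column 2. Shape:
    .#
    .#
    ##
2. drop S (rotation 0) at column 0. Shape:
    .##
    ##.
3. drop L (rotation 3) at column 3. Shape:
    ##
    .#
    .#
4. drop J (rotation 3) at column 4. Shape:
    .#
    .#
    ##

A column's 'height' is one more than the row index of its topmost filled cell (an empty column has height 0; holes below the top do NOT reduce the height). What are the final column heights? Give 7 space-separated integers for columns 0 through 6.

Drop 1: J rot3 at col 2 lands with bottom-row=0; cleared 0 line(s) (total 0); column heights now [0 0 1 3 0 0 0], max=3
Drop 2: S rot0 at col 0 lands with bottom-row=0; cleared 0 line(s) (total 0); column heights now [1 2 2 3 0 0 0], max=3
Drop 3: L rot3 at col 3 lands with bottom-row=1; cleared 0 line(s) (total 0); column heights now [1 2 2 4 4 0 0], max=4
Drop 4: J rot3 at col 4 lands with bottom-row=4; cleared 0 line(s) (total 0); column heights now [1 2 2 4 5 7 0], max=7

Answer: 1 2 2 4 5 7 0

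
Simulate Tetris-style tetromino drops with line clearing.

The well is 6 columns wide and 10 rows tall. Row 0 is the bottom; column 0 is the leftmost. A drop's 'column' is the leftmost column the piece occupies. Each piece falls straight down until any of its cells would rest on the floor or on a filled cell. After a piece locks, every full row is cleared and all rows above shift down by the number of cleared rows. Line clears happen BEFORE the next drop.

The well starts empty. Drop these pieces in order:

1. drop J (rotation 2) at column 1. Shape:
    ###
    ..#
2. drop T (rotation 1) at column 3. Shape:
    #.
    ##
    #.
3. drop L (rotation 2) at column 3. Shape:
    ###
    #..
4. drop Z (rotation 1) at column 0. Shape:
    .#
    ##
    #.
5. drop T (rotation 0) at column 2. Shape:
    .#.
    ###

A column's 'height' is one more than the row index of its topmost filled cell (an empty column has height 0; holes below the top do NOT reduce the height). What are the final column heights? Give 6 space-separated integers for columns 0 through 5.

Answer: 3 4 8 9 8 7

Derivation:
Drop 1: J rot2 at col 1 lands with bottom-row=0; cleared 0 line(s) (total 0); column heights now [0 2 2 2 0 0], max=2
Drop 2: T rot1 at col 3 lands with bottom-row=2; cleared 0 line(s) (total 0); column heights now [0 2 2 5 4 0], max=5
Drop 3: L rot2 at col 3 lands with bottom-row=5; cleared 0 line(s) (total 0); column heights now [0 2 2 7 7 7], max=7
Drop 4: Z rot1 at col 0 lands with bottom-row=1; cleared 0 line(s) (total 0); column heights now [3 4 2 7 7 7], max=7
Drop 5: T rot0 at col 2 lands with bottom-row=7; cleared 0 line(s) (total 0); column heights now [3 4 8 9 8 7], max=9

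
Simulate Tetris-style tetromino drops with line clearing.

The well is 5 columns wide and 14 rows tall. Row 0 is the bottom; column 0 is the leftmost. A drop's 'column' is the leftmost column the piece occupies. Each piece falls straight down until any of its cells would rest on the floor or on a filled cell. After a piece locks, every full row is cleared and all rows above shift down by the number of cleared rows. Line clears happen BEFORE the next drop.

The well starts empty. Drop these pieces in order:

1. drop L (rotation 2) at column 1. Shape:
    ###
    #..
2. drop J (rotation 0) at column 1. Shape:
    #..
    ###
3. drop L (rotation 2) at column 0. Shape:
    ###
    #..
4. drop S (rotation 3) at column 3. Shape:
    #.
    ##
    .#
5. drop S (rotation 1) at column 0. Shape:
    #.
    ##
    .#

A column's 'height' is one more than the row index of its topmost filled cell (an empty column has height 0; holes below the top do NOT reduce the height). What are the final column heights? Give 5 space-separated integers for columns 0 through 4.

Drop 1: L rot2 at col 1 lands with bottom-row=0; cleared 0 line(s) (total 0); column heights now [0 2 2 2 0], max=2
Drop 2: J rot0 at col 1 lands with bottom-row=2; cleared 0 line(s) (total 0); column heights now [0 4 3 3 0], max=4
Drop 3: L rot2 at col 0 lands with bottom-row=3; cleared 0 line(s) (total 0); column heights now [5 5 5 3 0], max=5
Drop 4: S rot3 at col 3 lands with bottom-row=2; cleared 0 line(s) (total 0); column heights now [5 5 5 5 4], max=5
Drop 5: S rot1 at col 0 lands with bottom-row=5; cleared 0 line(s) (total 0); column heights now [8 7 5 5 4], max=8

Answer: 8 7 5 5 4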